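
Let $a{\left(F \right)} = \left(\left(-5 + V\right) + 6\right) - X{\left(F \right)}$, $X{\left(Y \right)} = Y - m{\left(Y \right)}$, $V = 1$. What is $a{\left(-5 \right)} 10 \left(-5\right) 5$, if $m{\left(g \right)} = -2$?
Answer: $-1250$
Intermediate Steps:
$X{\left(Y \right)} = 2 + Y$ ($X{\left(Y \right)} = Y - -2 = Y + 2 = 2 + Y$)
$a{\left(F \right)} = - F$ ($a{\left(F \right)} = \left(\left(-5 + 1\right) + 6\right) - \left(2 + F\right) = \left(-4 + 6\right) - \left(2 + F\right) = 2 - \left(2 + F\right) = - F$)
$a{\left(-5 \right)} 10 \left(-5\right) 5 = \left(-1\right) \left(-5\right) 10 \left(-5\right) 5 = 5 \left(\left(-50\right) 5\right) = 5 \left(-250\right) = -1250$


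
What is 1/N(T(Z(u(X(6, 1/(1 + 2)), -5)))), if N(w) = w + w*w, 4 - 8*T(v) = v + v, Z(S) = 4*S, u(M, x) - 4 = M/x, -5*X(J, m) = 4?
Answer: 2500/24339 ≈ 0.10272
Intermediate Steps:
X(J, m) = -4/5 (X(J, m) = -1/5*4 = -4/5)
u(M, x) = 4 + M/x
T(v) = 1/2 - v/4 (T(v) = 1/2 - (v + v)/8 = 1/2 - v/4)
N(w) = w + w**2
1/N(T(Z(u(X(6, 1/(1 + 2)), -5)))) = 1/((1/2 - (4 - 4/5/(-5)))*(1 + (1/2 - (4 - 4/5/(-5))))) = 1/((1/2 - (4 - 4/5*(-1/5)))*(1 + (1/2 - (4 - 4/5*(-1/5))))) = 1/((1/2 - (4 + 4/25))*(1 + (1/2 - (4 + 4/25)))) = 1/((1/2 - 104/25)*(1 + (1/2 - 104/25))) = 1/(-183*(1 - 183/50)/50) = 1/(-183/50*(-133/50)) = 1/(24339/2500) = 2500/24339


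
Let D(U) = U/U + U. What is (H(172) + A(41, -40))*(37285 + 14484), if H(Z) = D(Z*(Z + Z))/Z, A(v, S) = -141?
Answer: 1807618173/172 ≈ 1.0509e+7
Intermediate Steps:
D(U) = 1 + U
H(Z) = (1 + 2*Z**2)/Z (H(Z) = (1 + Z*(Z + Z))/Z = (1 + Z*(2*Z))/Z = (1 + 2*Z**2)/Z)
(H(172) + A(41, -40))*(37285 + 14484) = ((1/172 + 2*172) - 141)*(37285 + 14484) = ((1/172 + 344) - 141)*51769 = (59169/172 - 141)*51769 = (34917/172)*51769 = 1807618173/172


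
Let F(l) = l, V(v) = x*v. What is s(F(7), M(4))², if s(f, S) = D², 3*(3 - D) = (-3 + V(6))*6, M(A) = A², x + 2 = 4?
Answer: 50625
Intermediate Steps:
x = 2 (x = -2 + 4 = 2)
V(v) = 2*v
D = -15 (D = 3 - (-3 + 2*6)*6/3 = 3 - (-3 + 12)*6/3 = 3 - 3*6 = 3 - ⅓*54 = 3 - 18 = -15)
s(f, S) = 225 (s(f, S) = (-15)² = 225)
s(F(7), M(4))² = 225² = 50625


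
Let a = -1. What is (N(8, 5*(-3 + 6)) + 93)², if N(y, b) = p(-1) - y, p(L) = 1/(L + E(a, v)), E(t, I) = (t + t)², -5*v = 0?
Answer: 65536/9 ≈ 7281.8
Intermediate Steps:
v = 0 (v = -⅕*0 = 0)
E(t, I) = 4*t² (E(t, I) = (2*t)² = 4*t²)
p(L) = 1/(4 + L) (p(L) = 1/(L + 4*(-1)²) = 1/(L + 4*1) = 1/(L + 4) = 1/(4 + L))
N(y, b) = ⅓ - y (N(y, b) = 1/(4 - 1) - y = 1/3 - y = ⅓ - y)
(N(8, 5*(-3 + 6)) + 93)² = ((⅓ - 1*8) + 93)² = ((⅓ - 8) + 93)² = (-23/3 + 93)² = (256/3)² = 65536/9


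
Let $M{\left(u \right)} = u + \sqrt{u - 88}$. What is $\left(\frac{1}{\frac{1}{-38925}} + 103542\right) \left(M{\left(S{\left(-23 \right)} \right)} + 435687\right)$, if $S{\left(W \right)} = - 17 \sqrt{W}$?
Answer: $28152786879 + 64617 \sqrt{-88 - 17 i \sqrt{23}} - 1098489 i \sqrt{23} \approx 2.8153 \cdot 10^{10} - 5.9271 \cdot 10^{6} i$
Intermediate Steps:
$M{\left(u \right)} = u + \sqrt{-88 + u}$
$\left(\frac{1}{\frac{1}{-38925}} + 103542\right) \left(M{\left(S{\left(-23 \right)} \right)} + 435687\right) = \left(\frac{1}{\frac{1}{-38925}} + 103542\right) \left(\left(- 17 \sqrt{-23} + \sqrt{-88 - 17 \sqrt{-23}}\right) + 435687\right) = \left(\frac{1}{- \frac{1}{38925}} + 103542\right) \left(\left(- 17 i \sqrt{23} + \sqrt{-88 - 17 i \sqrt{23}}\right) + 435687\right) = \left(-38925 + 103542\right) \left(\left(- 17 i \sqrt{23} + \sqrt{-88 - 17 i \sqrt{23}}\right) + 435687\right) = 64617 \left(\left(\sqrt{-88 - 17 i \sqrt{23}} - 17 i \sqrt{23}\right) + 435687\right) = 64617 \left(435687 + \sqrt{-88 - 17 i \sqrt{23}} - 17 i \sqrt{23}\right) = 28152786879 + 64617 \sqrt{-88 - 17 i \sqrt{23}} - 1098489 i \sqrt{23}$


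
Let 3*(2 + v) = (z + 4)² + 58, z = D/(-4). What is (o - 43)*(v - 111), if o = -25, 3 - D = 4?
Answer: 71519/12 ≈ 5959.9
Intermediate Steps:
D = -1 (D = 3 - 1*4 = 3 - 4 = -1)
z = ¼ (z = -1/(-4) = -1*(-¼) = ¼ ≈ 0.25000)
v = 1121/48 (v = -2 + ((¼ + 4)² + 58)/3 = -2 + ((17/4)² + 58)/3 = -2 + (289/16 + 58)/3 = -2 + (⅓)*(1217/16) = -2 + 1217/48 = 1121/48 ≈ 23.354)
(o - 43)*(v - 111) = (-25 - 43)*(1121/48 - 111) = -68*(-4207/48) = 71519/12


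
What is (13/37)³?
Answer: 2197/50653 ≈ 0.043374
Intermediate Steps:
(13/37)³ = 2197/50653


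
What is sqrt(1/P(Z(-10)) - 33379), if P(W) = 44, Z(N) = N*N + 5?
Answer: 5*I*sqrt(646217)/22 ≈ 182.7*I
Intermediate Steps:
Z(N) = 5 + N**2 (Z(N) = N**2 + 5 = 5 + N**2)
sqrt(1/P(Z(-10)) - 33379) = sqrt(1/44 - 33379) = sqrt(-1468675/44) = 5*I*sqrt(646217)/22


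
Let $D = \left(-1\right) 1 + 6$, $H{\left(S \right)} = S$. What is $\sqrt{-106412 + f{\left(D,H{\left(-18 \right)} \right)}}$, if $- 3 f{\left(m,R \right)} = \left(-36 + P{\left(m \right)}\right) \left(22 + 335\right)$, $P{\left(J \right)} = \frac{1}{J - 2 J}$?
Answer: $\frac{i \sqrt{2552605}}{5} \approx 319.54 i$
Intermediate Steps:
$P{\left(J \right)} = - \frac{1}{J}$ ($P{\left(J \right)} = \frac{1}{\left(-1\right) J} = - \frac{1}{J}$)
$D = 5$ ($D = -1 + 6 = 5$)
$f{\left(m,R \right)} = 4284 + \frac{119}{m}$ ($f{\left(m,R \right)} = - \frac{\left(-36 - \frac{1}{m}\right) \left(22 + 335\right)}{3} = - \frac{\left(-36 - \frac{1}{m}\right) 357}{3} = - \frac{-12852 - \frac{357}{m}}{3} = 4284 + \frac{119}{m}$)
$\sqrt{-106412 + f{\left(D,H{\left(-18 \right)} \right)}} = \sqrt{-106412 + \left(4284 + \frac{119}{5}\right)} = \sqrt{-106412 + \frac{21539}{5}} = \sqrt{- \frac{510521}{5}} = \frac{i \sqrt{2552605}}{5}$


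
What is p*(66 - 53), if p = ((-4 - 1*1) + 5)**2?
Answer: 0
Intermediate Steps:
p = 0 (p = ((-4 - 1) + 5)**2 = (-5 + 5)**2 = 0**2 = 0)
p*(66 - 53) = 0*(66 - 53) = 0*13 = 0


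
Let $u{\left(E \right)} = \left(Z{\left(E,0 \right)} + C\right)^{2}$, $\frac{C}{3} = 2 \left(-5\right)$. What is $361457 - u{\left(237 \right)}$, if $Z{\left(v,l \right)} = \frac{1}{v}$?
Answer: $\frac{20252140352}{56169} \approx 3.6056 \cdot 10^{5}$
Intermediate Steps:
$C = -30$ ($C = 3 \cdot 2 \left(-5\right) = 3 \left(-10\right) = -30$)
$u{\left(E \right)} = \left(-30 + \frac{1}{E}\right)^{2}$ ($u{\left(E \right)} = \left(\frac{1}{E} - 30\right)^{2} = \left(-30 + \frac{1}{E}\right)^{2}$)
$361457 - u{\left(237 \right)} = 361457 - \frac{\left(-1 + 30 \cdot 237\right)^{2}}{56169} = 361457 - \frac{\left(-1 + 7110\right)^{2}}{56169} = 361457 - \frac{7109^{2}}{56169} = 361457 - \frac{1}{56169} \cdot 50537881 = 361457 - \frac{50537881}{56169} = \frac{20252140352}{56169}$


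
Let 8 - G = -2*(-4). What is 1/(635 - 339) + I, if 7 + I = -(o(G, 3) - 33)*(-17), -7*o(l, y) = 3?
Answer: -1191985/2072 ≈ -575.28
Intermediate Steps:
G = 0 (G = 8 - (-2)*(-4) = 8 - 1*8 = 8 - 8 = 0)
o(l, y) = -3/7 (o(l, y) = -⅐*3 = -3/7)
I = -4027/7 (I = -7 - (-3/7 - 33)*(-17) = -7 - (-234)*(-17)/7 = -7 - 1*3978/7 = -7 - 3978/7 = -4027/7 ≈ -575.29)
1/(635 - 339) + I = 1/(635 - 339) - 4027/7 = 1/296 - 4027/7 = -1191985/2072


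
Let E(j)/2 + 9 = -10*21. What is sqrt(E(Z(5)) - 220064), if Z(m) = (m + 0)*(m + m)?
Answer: I*sqrt(220502) ≈ 469.58*I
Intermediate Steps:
Z(m) = 2*m**2 (Z(m) = m*(2*m) = 2*m**2)
E(j) = -438 (E(j) = -18 + 2*(-10*21) = -18 + 2*(-210) = -18 - 420 = -438)
sqrt(E(Z(5)) - 220064) = sqrt(-438 - 220064) = sqrt(-220502) = I*sqrt(220502)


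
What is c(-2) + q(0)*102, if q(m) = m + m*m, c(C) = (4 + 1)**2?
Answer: 25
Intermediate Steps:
c(C) = 25 (c(C) = 5**2 = 25)
q(m) = m + m**2
c(-2) + q(0)*102 = 25 + (0*(1 + 0))*102 = 25 + (0*1)*102 = 25 + 0*102 = 25 + 0 = 25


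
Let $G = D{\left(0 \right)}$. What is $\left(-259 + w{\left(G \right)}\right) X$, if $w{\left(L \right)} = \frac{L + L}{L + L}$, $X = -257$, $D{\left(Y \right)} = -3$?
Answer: $66306$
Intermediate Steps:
$G = -3$
$w{\left(L \right)} = 1$ ($w{\left(L \right)} = \frac{2 L}{2 L} = 2 L \frac{1}{2 L} = 1$)
$\left(-259 + w{\left(G \right)}\right) X = \left(-259 + 1\right) \left(-257\right) = \left(-258\right) \left(-257\right) = 66306$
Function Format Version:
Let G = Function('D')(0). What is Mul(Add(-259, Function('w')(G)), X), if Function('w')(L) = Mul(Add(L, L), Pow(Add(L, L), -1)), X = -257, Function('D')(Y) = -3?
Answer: 66306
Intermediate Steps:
G = -3
Function('w')(L) = 1 (Function('w')(L) = Mul(Mul(2, L), Pow(Mul(2, L), -1)) = Mul(Mul(2, L), Mul(Rational(1, 2), Pow(L, -1))) = 1)
Mul(Add(-259, Function('w')(G)), X) = Mul(Add(-259, 1), -257) = Mul(-258, -257) = 66306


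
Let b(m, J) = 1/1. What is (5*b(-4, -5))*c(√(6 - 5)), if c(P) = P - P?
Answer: 0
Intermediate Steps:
b(m, J) = 1
c(P) = 0
(5*b(-4, -5))*c(√(6 - 5)) = (5*1)*0 = 5*0 = 0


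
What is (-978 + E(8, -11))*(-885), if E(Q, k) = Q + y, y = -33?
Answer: 887655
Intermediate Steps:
E(Q, k) = -33 + Q (E(Q, k) = Q - 33 = -33 + Q)
(-978 + E(8, -11))*(-885) = (-978 + (-33 + 8))*(-885) = (-978 - 25)*(-885) = -1003*(-885) = 887655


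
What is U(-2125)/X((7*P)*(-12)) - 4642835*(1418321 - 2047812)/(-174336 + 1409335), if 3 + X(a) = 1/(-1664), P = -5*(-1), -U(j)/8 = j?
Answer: 14557720223284105/6166350007 ≈ 2.3608e+6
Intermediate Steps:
U(j) = -8*j
P = 5
X(a) = -4993/1664 (X(a) = -3 + 1/(-1664) = -3 - 1/1664 = -4993/1664)
U(-2125)/X((7*P)*(-12)) - 4642835*(1418321 - 2047812)/(-174336 + 1409335) = (-8*(-2125))/(-4993/1664) - 4642835*(1418321 - 2047812)/(-174336 + 1409335) = 17000*(-1664/4993) - 4642835/(1234999/(-629491)) = -28288000/4993 - 4642835/(1234999*(-1/629491)) = -28288000/4993 - 4642835/(-1234999/629491) = -28288000/4993 - 4642835*(-629491/1234999) = -28288000/4993 + 2922622846985/1234999 = 14557720223284105/6166350007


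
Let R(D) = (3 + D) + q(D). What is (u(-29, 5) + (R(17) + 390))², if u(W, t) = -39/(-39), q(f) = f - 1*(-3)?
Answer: 185761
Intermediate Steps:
q(f) = 3 + f (q(f) = f + 3 = 3 + f)
u(W, t) = 1 (u(W, t) = -39*(-1/39) = 1)
R(D) = 6 + 2*D (R(D) = (3 + D) + (3 + D) = 6 + 2*D)
(u(-29, 5) + (R(17) + 390))² = (1 + ((6 + 2*17) + 390))² = (1 + ((6 + 34) + 390))² = (1 + (40 + 390))² = (1 + 430)² = 431² = 185761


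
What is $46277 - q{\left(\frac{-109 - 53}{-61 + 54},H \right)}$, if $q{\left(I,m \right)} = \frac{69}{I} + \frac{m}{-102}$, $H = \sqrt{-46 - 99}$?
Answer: $\frac{2498797}{54} + \frac{i \sqrt{145}}{102} \approx 46274.0 + 0.11805 i$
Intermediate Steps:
$H = i \sqrt{145}$ ($H = \sqrt{-145} = i \sqrt{145} \approx 12.042 i$)
$q{\left(I,m \right)} = \frac{69}{I} - \frac{m}{102}$ ($q{\left(I,m \right)} = \frac{69}{I} + m \left(- \frac{1}{102}\right) = \frac{69}{I} - \frac{m}{102}$)
$46277 - q{\left(\frac{-109 - 53}{-61 + 54},H \right)} = 46277 - \left(\frac{69}{\left(-109 - 53\right) \frac{1}{-61 + 54}} - \frac{i \sqrt{145}}{102}\right) = 46277 - \left(\frac{69}{\left(-162\right) \frac{1}{-7}} - \frac{i \sqrt{145}}{102}\right) = 46277 - \left(\frac{69}{\left(-162\right) \left(- \frac{1}{7}\right)} - \frac{i \sqrt{145}}{102}\right) = 46277 - \left(\frac{69}{\frac{162}{7}} - \frac{i \sqrt{145}}{102}\right) = 46277 - \left(69 \cdot \frac{7}{162} - \frac{i \sqrt{145}}{102}\right) = 46277 - \left(\frac{161}{54} - \frac{i \sqrt{145}}{102}\right) = \frac{2498797}{54} + \frac{i \sqrt{145}}{102}$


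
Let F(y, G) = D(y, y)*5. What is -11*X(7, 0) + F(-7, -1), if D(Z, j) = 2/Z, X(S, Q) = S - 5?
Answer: -164/7 ≈ -23.429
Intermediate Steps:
X(S, Q) = -5 + S
F(y, G) = 10/y (F(y, G) = (2/y)*5 = 10/y)
-11*X(7, 0) + F(-7, -1) = -11*(-5 + 7) + 10/(-7) = -11*2 + 10*(-⅐) = -22 - 10/7 = -164/7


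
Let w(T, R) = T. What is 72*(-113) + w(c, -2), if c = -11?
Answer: -8147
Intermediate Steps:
72*(-113) + w(c, -2) = 72*(-113) - 11 = -8136 - 11 = -8147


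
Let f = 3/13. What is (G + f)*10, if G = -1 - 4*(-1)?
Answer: 420/13 ≈ 32.308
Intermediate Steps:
G = 3 (G = -1 + 4 = 3)
f = 3/13 (f = 3*(1/13) = 3/13 ≈ 0.23077)
(G + f)*10 = (3 + 3/13)*10 = (42/13)*10 = 420/13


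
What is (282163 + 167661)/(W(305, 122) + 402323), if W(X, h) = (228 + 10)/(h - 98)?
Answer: 5397888/4827995 ≈ 1.1180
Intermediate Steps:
W(X, h) = 238/(-98 + h)
(282163 + 167661)/(W(305, 122) + 402323) = (282163 + 167661)/(238/(-98 + 122) + 402323) = 449824/(238/24 + 402323) = 449824/(238*(1/24) + 402323) = 449824/(119/12 + 402323) = 449824/(4827995/12) = 449824*(12/4827995) = 5397888/4827995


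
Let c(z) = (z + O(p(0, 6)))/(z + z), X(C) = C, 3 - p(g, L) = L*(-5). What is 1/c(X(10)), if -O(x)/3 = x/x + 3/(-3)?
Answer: 2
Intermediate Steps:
p(g, L) = 3 + 5*L (p(g, L) = 3 - L*(-5) = 3 - (-5)*L = 3 + 5*L)
O(x) = 0 (O(x) = -3*(x/x + 3/(-3)) = -3*(1 + 3*(-1/3)) = -3*(1 - 1) = -3*0 = 0)
c(z) = 1/2 (c(z) = (z + 0)/(z + z) = z/((2*z)) = z*(1/(2*z)) = 1/2)
1/c(X(10)) = 1/(1/2) = 2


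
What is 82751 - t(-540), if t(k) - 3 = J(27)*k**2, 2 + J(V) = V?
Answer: -7207252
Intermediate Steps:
J(V) = -2 + V
t(k) = 3 + 25*k**2 (t(k) = 3 + (-2 + 27)*k**2 = 3 + 25*k**2)
82751 - t(-540) = 82751 - (3 + 25*(-540)**2) = 82751 - (3 + 25*291600) = 82751 - (3 + 7290000) = 82751 - 1*7290003 = 82751 - 7290003 = -7207252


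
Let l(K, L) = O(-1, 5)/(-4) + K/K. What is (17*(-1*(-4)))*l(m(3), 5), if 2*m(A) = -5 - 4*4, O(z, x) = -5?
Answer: 153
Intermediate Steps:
m(A) = -21/2 (m(A) = (-5 - 4*4)/2 = (-5 - 16)/2 = (½)*(-21) = -21/2)
l(K, L) = 9/4 (l(K, L) = -5/(-4) + K/K = -5*(-¼) + 1 = 5/4 + 1 = 9/4)
(17*(-1*(-4)))*l(m(3), 5) = (17*(-1*(-4)))*(9/4) = (17*4)*(9/4) = 68*(9/4) = 153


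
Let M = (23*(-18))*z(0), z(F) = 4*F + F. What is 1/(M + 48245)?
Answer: 1/48245 ≈ 2.0728e-5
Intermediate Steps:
z(F) = 5*F
M = 0 (M = (23*(-18))*(5*0) = -414*0 = 0)
1/(M + 48245) = 1/(0 + 48245) = 1/48245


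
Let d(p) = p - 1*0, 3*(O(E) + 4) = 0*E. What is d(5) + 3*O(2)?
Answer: -7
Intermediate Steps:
O(E) = -4 (O(E) = -4 + (0*E)/3 = -4 + (1/3)*0 = -4 + 0 = -4)
d(p) = p (d(p) = p + 0 = p)
d(5) + 3*O(2) = 5 + 3*(-4) = 5 - 12 = -7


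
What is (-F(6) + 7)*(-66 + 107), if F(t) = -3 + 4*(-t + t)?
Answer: 410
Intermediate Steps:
F(t) = -3 (F(t) = -3 + 4*0 = -3 + 0 = -3)
(-F(6) + 7)*(-66 + 107) = (-1*(-3) + 7)*(-66 + 107) = (3 + 7)*41 = 10*41 = 410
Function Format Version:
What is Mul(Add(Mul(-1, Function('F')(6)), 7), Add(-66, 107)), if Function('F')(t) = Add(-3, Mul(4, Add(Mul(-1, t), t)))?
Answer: 410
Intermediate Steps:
Function('F')(t) = -3 (Function('F')(t) = Add(-3, Mul(4, 0)) = Add(-3, 0) = -3)
Mul(Add(Mul(-1, Function('F')(6)), 7), Add(-66, 107)) = Mul(Add(Mul(-1, -3), 7), Add(-66, 107)) = Mul(Add(3, 7), 41) = Mul(10, 41) = 410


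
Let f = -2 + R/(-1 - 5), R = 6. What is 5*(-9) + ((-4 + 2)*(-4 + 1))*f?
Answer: -63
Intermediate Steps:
f = -3 (f = -2 + 6/(-1 - 5) = -2 + 6/(-6) = -2 - ⅙*6 = -2 - 1 = -3)
5*(-9) + ((-4 + 2)*(-4 + 1))*f = 5*(-9) + ((-4 + 2)*(-4 + 1))*(-3) = -45 - 2*(-3)*(-3) = -45 + 6*(-3) = -45 - 18 = -63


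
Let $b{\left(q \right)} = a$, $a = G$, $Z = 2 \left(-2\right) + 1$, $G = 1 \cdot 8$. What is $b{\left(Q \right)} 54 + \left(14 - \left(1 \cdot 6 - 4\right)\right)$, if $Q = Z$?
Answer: $444$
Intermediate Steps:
$G = 8$
$Z = -3$ ($Z = -4 + 1 = -3$)
$a = 8$
$Q = -3$
$b{\left(q \right)} = 8$
$b{\left(Q \right)} 54 + \left(14 - \left(1 \cdot 6 - 4\right)\right) = 8 \cdot 54 + \left(14 - \left(1 \cdot 6 - 4\right)\right) = 432 + \left(14 - \left(6 - 4\right)\right) = 432 + \left(14 - 2\right) = 432 + 12 = 444$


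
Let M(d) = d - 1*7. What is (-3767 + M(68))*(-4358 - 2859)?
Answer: 26746202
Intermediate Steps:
M(d) = -7 + d (M(d) = d - 7 = -7 + d)
(-3767 + M(68))*(-4358 - 2859) = (-3767 + (-7 + 68))*(-4358 - 2859) = (-3767 + 61)*(-7217) = -3706*(-7217) = 26746202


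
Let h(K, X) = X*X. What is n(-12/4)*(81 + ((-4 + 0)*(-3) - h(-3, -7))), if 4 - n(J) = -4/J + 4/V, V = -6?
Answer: 440/3 ≈ 146.67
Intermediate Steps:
n(J) = 14/3 + 4/J (n(J) = 4 - (-4/J + 4/(-6)) = 4 - (-4/J + 4*(-⅙)) = 4 - (-4/J - ⅔) = 4 - (-⅔ - 4/J) = 4 + (⅔ + 4/J) = 14/3 + 4/J)
h(K, X) = X²
n(-12/4)*(81 + ((-4 + 0)*(-3) - h(-3, -7))) = (14/3 + 4/((-12/4)))*(81 + ((-4 + 0)*(-3) - 1*(-7)²)) = (14/3 + 4/((-12*¼)))*(81 + (-4*(-3) - 1*49)) = (14/3 + 4/(-3))*(81 + (12 - 49)) = (14/3 + 4*(-⅓))*(81 - 37) = (14/3 - 4/3)*44 = (10/3)*44 = 440/3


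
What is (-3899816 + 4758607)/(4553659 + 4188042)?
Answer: 858791/8741701 ≈ 0.098241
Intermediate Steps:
(-3899816 + 4758607)/(4553659 + 4188042) = 858791/8741701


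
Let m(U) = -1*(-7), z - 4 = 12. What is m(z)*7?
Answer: 49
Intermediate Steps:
z = 16 (z = 4 + 12 = 16)
m(U) = 7
m(z)*7 = 7*7 = 49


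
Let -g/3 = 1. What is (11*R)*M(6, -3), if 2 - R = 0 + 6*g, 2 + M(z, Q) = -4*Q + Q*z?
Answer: -1760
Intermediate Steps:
g = -3 (g = -3*1 = -3)
M(z, Q) = -2 - 4*Q + Q*z (M(z, Q) = -2 + (-4*Q + Q*z) = -2 - 4*Q + Q*z)
R = 20 (R = 2 - (0 + 6*(-3)) = 2 - (0 - 18) = 2 - 1*(-18) = 2 + 18 = 20)
(11*R)*M(6, -3) = (11*20)*(-2 - 4*(-3) - 3*6) = 220*(-2 + 12 - 18) = 220*(-8) = -1760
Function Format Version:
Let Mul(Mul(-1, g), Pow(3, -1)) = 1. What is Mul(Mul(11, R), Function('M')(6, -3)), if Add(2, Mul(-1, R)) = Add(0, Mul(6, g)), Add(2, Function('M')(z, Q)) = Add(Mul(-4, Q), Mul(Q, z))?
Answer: -1760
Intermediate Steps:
g = -3 (g = Mul(-3, 1) = -3)
Function('M')(z, Q) = Add(-2, Mul(-4, Q), Mul(Q, z)) (Function('M')(z, Q) = Add(-2, Add(Mul(-4, Q), Mul(Q, z))) = Add(-2, Mul(-4, Q), Mul(Q, z)))
R = 20 (R = Add(2, Mul(-1, Add(0, Mul(6, -3)))) = Add(2, Mul(-1, Add(0, -18))) = Add(2, Mul(-1, -18)) = Add(2, 18) = 20)
Mul(Mul(11, R), Function('M')(6, -3)) = Mul(Mul(11, 20), Add(-2, Mul(-4, -3), Mul(-3, 6))) = Mul(220, Add(-2, 12, -18)) = Mul(220, -8) = -1760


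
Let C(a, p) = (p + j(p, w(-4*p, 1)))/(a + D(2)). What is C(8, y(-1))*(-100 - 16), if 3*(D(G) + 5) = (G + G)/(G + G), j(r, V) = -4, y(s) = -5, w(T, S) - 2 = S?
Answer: 1566/5 ≈ 313.20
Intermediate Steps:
w(T, S) = 2 + S
D(G) = -14/3 (D(G) = -5 + ((G + G)/(G + G))/3 = -5 + ((2*G)/((2*G)))/3 = -5 + ((2*G)*(1/(2*G)))/3 = -5 + (⅓)*1 = -5 + ⅓ = -14/3)
C(a, p) = (-4 + p)/(-14/3 + a) (C(a, p) = (p - 4)/(a - 14/3) = (-4 + p)/(-14/3 + a))
C(8, y(-1))*(-100 - 16) = (3*(-4 - 5)/(-14 + 3*8))*(-100 - 16) = (3*(-9)/(-14 + 24))*(-116) = (3*(-9)/10)*(-116) = (3*(⅒)*(-9))*(-116) = -27/10*(-116) = 1566/5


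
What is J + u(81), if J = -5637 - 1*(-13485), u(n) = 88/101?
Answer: 792736/101 ≈ 7848.9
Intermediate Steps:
u(n) = 88/101 (u(n) = 88*(1/101) = 88/101)
J = 7848 (J = -5637 + 13485 = 7848)
J + u(81) = 7848 + 88/101 = 792736/101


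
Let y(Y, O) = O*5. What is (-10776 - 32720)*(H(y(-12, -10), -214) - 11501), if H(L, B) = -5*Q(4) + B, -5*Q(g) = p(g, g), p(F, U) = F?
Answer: 509381656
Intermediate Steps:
Q(g) = -g/5
y(Y, O) = 5*O
H(L, B) = 4 + B (H(L, B) = -(-1)*4 + B = -5*(-⅘) + B = 4 + B)
(-10776 - 32720)*(H(y(-12, -10), -214) - 11501) = (-10776 - 32720)*((4 - 214) - 11501) = -43496*(-210 - 11501) = -43496*(-11711) = 509381656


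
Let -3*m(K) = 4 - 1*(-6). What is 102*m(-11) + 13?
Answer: -327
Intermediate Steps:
m(K) = -10/3 (m(K) = -(4 - 1*(-6))/3 = -(4 + 6)/3 = -⅓*10 = -10/3)
102*m(-11) + 13 = 102*(-10/3) + 13 = -340 + 13 = -327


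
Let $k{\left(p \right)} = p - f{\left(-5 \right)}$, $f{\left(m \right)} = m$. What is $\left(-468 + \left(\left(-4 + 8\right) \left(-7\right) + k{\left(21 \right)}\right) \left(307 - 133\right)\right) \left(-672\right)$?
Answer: $548352$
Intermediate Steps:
$k{\left(p \right)} = 5 + p$ ($k{\left(p \right)} = p - -5 = p + 5 = 5 + p$)
$\left(-468 + \left(\left(-4 + 8\right) \left(-7\right) + k{\left(21 \right)}\right) \left(307 - 133\right)\right) \left(-672\right) = \left(-468 + \left(\left(-4 + 8\right) \left(-7\right) + \left(5 + 21\right)\right) \left(307 - 133\right)\right) \left(-672\right) = \left(-468 + \left(4 \left(-7\right) + 26\right) \left(307 + \left(85 - 218\right)\right)\right) \left(-672\right) = \left(-468 + \left(-28 + 26\right) \left(307 - 133\right)\right) \left(-672\right) = \left(-468 - 348\right) \left(-672\right) = \left(-816\right) \left(-672\right) = 548352$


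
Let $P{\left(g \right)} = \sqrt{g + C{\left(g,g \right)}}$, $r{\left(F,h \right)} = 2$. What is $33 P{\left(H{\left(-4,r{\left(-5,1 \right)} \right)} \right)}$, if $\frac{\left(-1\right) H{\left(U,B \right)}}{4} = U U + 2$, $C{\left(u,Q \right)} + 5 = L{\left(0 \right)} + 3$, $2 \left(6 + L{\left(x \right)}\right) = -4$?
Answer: $33 i \sqrt{82} \approx 298.83 i$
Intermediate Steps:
$L{\left(x \right)} = -8$ ($L{\left(x \right)} = -6 + \frac{1}{2} \left(-4\right) = -6 - 2 = -8$)
$C{\left(u,Q \right)} = -10$ ($C{\left(u,Q \right)} = -5 + \left(-8 + 3\right) = -5 - 5 = -10$)
$H{\left(U,B \right)} = -8 - 4 U^{2}$ ($H{\left(U,B \right)} = - 4 \left(U U + 2\right) = - 4 \left(U^{2} + 2\right) = - 4 \left(2 + U^{2}\right) = -8 - 4 U^{2}$)
$P{\left(g \right)} = \sqrt{-10 + g}$ ($P{\left(g \right)} = \sqrt{g - 10} = \sqrt{-10 + g}$)
$33 P{\left(H{\left(-4,r{\left(-5,1 \right)} \right)} \right)} = 33 \sqrt{-10 - \left(8 + 4 \left(-4\right)^{2}\right)} = 33 \sqrt{-10 - 72} = 33 \sqrt{-82} = 33 i \sqrt{82}$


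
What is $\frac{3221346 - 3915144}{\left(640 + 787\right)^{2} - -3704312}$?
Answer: $- \frac{231266}{1913547} \approx -0.12086$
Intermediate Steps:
$\frac{3221346 - 3915144}{\left(640 + 787\right)^{2} - -3704312} = - \frac{693798}{1427^{2} + 3704312} = - \frac{693798}{2036329 + 3704312} = - \frac{693798}{5740641} = \left(-693798\right) \frac{1}{5740641} = - \frac{231266}{1913547}$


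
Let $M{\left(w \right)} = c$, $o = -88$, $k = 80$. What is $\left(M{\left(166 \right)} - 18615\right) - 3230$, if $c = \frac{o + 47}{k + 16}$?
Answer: $- \frac{2097161}{96} \approx -21845.0$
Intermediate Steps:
$c = - \frac{41}{96}$ ($c = \frac{-88 + 47}{80 + 16} = - \frac{41}{96} \approx -0.42708$)
$M{\left(w \right)} = - \frac{41}{96}$
$\left(M{\left(166 \right)} - 18615\right) - 3230 = \left(- \frac{41}{96} - 18615\right) - 3230 = - \frac{1787081}{96} - 3230 = - \frac{2097161}{96}$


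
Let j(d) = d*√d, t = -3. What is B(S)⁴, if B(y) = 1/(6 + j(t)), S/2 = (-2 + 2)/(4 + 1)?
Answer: I/(81*(-47*I + 8*√3)) ≈ -0.00024167 + 7.1248e-5*I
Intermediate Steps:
S = 0 (S = 2*((-2 + 2)/(4 + 1)) = 2*(0/5) = 2*(0*(⅕)) = 2*0 = 0)
j(d) = d^(3/2)
B(y) = 1/(6 - 3*I*√3) (B(y) = 1/(6 + (-3)^(3/2)) = 1/(6 - 3*I*√3))
B(S)⁴ = (2/21 + I*√3/21)⁴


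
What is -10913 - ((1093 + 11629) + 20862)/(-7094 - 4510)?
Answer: -31650217/2901 ≈ -10910.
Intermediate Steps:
-10913 - ((1093 + 11629) + 20862)/(-7094 - 4510) = -10913 - (12722 + 20862)/(-11604) = -10913 - 33584*(-1)/11604 = -10913 - 1*(-8396/2901) = -10913 + 8396/2901 = -31650217/2901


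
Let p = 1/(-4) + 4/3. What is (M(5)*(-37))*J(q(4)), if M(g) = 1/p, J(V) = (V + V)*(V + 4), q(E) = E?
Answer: -28416/13 ≈ -2185.8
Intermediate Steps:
p = 13/12 (p = 1*(-¼) + 4*(⅓) = -¼ + 4/3 = 13/12 ≈ 1.0833)
J(V) = 2*V*(4 + V) (J(V) = (2*V)*(4 + V) = 2*V*(4 + V))
M(g) = 12/13 (M(g) = 1/(13/12) = 12/13)
(M(5)*(-37))*J(q(4)) = ((12/13)*(-37))*(2*4*(4 + 4)) = -888*4*8/13 = -444/13*64 = -28416/13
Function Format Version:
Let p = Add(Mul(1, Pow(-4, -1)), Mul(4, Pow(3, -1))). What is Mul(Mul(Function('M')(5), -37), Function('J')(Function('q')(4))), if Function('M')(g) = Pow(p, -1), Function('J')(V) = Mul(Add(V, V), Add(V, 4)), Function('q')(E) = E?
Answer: Rational(-28416, 13) ≈ -2185.8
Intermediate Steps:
p = Rational(13, 12) (p = Add(Mul(1, Rational(-1, 4)), Mul(4, Rational(1, 3))) = Add(Rational(-1, 4), Rational(4, 3)) = Rational(13, 12) ≈ 1.0833)
Function('J')(V) = Mul(2, V, Add(4, V)) (Function('J')(V) = Mul(Mul(2, V), Add(4, V)) = Mul(2, V, Add(4, V)))
Function('M')(g) = Rational(12, 13) (Function('M')(g) = Pow(Rational(13, 12), -1) = Rational(12, 13))
Mul(Mul(Function('M')(5), -37), Function('J')(Function('q')(4))) = Mul(Mul(Rational(12, 13), -37), Mul(2, 4, Add(4, 4))) = Mul(Rational(-444, 13), Mul(2, 4, 8)) = Mul(Rational(-444, 13), 64) = Rational(-28416, 13)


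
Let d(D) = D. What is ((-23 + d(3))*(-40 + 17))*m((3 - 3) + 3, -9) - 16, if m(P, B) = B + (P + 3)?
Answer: -1396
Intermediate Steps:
m(P, B) = 3 + B + P (m(P, B) = B + (3 + P) = 3 + B + P)
((-23 + d(3))*(-40 + 17))*m((3 - 3) + 3, -9) - 16 = ((-23 + 3)*(-40 + 17))*(3 - 9 + ((3 - 3) + 3)) - 16 = (-20*(-23))*(3 - 9 + (0 + 3)) - 16 = 460*(3 - 9 + 3) - 16 = 460*(-3) - 16 = -1380 - 16 = -1396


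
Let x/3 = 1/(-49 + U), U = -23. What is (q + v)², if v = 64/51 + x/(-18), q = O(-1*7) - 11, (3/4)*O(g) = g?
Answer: 19626609025/53934336 ≈ 363.90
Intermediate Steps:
O(g) = 4*g/3
x = -1/24 (x = 3/(-49 - 23) = 3/(-72) = 3*(-1/72) = -1/24 ≈ -0.041667)
q = -61/3 (q = 4*(-1*7)/3 - 11 = (4/3)*(-7) - 11 = -28/3 - 11 = -61/3 ≈ -20.333)
v = 9233/7344 (v = 64/51 - 1/24/(-18) = 64*(1/51) - 1/24*(-1/18) = 64/51 + 1/432 = 9233/7344 ≈ 1.2572)
(q + v)² = (-61/3 + 9233/7344)² = (-140095/7344)² = 19626609025/53934336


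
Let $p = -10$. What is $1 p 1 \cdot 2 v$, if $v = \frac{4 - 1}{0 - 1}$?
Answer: $60$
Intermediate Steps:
$v = -3$ ($v = \frac{3}{-1} = 3 \left(-1\right) = -3$)
$1 p 1 \cdot 2 v = 1 \left(-10\right) 1 \cdot 2 \left(-3\right) = - 10 \cdot 2 \left(-3\right) = \left(-10\right) \left(-6\right) = 60$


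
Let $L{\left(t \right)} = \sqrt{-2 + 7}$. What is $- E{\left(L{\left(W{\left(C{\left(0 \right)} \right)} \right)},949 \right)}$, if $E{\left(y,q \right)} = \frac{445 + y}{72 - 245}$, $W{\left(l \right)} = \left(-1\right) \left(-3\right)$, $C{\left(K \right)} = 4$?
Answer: $\frac{445}{173} + \frac{\sqrt{5}}{173} \approx 2.5852$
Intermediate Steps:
$W{\left(l \right)} = 3$
$L{\left(t \right)} = \sqrt{5}$
$E{\left(y,q \right)} = - \frac{445}{173} - \frac{y}{173}$ ($E{\left(y,q \right)} = \frac{445 + y}{-173} = \left(445 + y\right) \left(- \frac{1}{173}\right) = - \frac{445}{173} - \frac{y}{173}$)
$- E{\left(L{\left(W{\left(C{\left(0 \right)} \right)} \right)},949 \right)} = - (- \frac{445}{173} - \frac{\sqrt{5}}{173}) = \frac{445}{173} + \frac{\sqrt{5}}{173}$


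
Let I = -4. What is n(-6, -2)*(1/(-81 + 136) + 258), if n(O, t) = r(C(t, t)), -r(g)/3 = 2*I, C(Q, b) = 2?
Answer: 340584/55 ≈ 6192.4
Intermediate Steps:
r(g) = 24 (r(g) = -6*(-4) = -3*(-8) = 24)
n(O, t) = 24
n(-6, -2)*(1/(-81 + 136) + 258) = 24*(1/(-81 + 136) + 258) = 24*(1/55 + 258) = 24*(14191/55) = 340584/55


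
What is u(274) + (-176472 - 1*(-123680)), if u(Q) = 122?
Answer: -52670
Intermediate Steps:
u(274) + (-176472 - 1*(-123680)) = 122 + (-176472 - 1*(-123680)) = 122 + (-176472 + 123680) = 122 - 52792 = -52670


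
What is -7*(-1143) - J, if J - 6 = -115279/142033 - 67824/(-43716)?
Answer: 4136439811786/517426219 ≈ 7994.3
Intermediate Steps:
J = 3487366433/517426219 (J = 6 + (-115279/142033 - 67824/(-43716)) = 6 + (-115279*1/142033 - 67824*(-1/43716)) = 6 + (-115279/142033 + 5652/3643) = 6 + 382809119/517426219 = 3487366433/517426219 ≈ 6.7398)
-7*(-1143) - J = -7*(-1143) - 1*3487366433/517426219 = 8001 - 3487366433/517426219 = 4136439811786/517426219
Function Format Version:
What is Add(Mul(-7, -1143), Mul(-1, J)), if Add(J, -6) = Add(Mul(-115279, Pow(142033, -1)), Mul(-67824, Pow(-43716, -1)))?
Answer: Rational(4136439811786, 517426219) ≈ 7994.3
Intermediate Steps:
J = Rational(3487366433, 517426219) (J = Add(6, Add(Mul(-115279, Pow(142033, -1)), Mul(-67824, Pow(-43716, -1)))) = Add(6, Add(Mul(-115279, Rational(1, 142033)), Mul(-67824, Rational(-1, 43716)))) = Add(6, Add(Rational(-115279, 142033), Rational(5652, 3643))) = Add(6, Rational(382809119, 517426219)) = Rational(3487366433, 517426219) ≈ 6.7398)
Add(Mul(-7, -1143), Mul(-1, J)) = Add(Mul(-7, -1143), Mul(-1, Rational(3487366433, 517426219))) = Add(8001, Rational(-3487366433, 517426219)) = Rational(4136439811786, 517426219)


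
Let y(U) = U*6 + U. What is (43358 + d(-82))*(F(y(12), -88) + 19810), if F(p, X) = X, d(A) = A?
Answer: 853489272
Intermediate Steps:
y(U) = 7*U (y(U) = 6*U + U = 7*U)
(43358 + d(-82))*(F(y(12), -88) + 19810) = (43358 - 82)*(-88 + 19810) = 43276*19722 = 853489272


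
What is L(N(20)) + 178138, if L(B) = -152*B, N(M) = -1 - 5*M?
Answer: 193490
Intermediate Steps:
L(N(20)) + 178138 = -152*(-1 - 5*20) + 178138 = -152*(-1 - 100) + 178138 = -152*(-101) + 178138 = 15352 + 178138 = 193490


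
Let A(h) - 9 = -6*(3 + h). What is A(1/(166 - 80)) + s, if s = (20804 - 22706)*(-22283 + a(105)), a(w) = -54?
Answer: 1826853492/43 ≈ 4.2485e+7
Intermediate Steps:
A(h) = -9 - 6*h (A(h) = 9 - 6*(3 + h) = 9 + (-18 - 6*h) = -9 - 6*h)
s = 42484974 (s = (20804 - 22706)*(-22283 - 54) = -1902*(-22337) = 42484974)
A(1/(166 - 80)) + s = (-9 - 6/(166 - 80)) + 42484974 = (-9 - 6/86) + 42484974 = (-9 - 6*1/86) + 42484974 = (-9 - 3/43) + 42484974 = -390/43 + 42484974 = 1826853492/43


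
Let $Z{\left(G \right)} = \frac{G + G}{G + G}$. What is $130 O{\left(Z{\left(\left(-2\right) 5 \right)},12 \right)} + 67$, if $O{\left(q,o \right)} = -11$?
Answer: $-1363$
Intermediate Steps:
$Z{\left(G \right)} = 1$ ($Z{\left(G \right)} = \frac{2 G}{2 G} = 2 G \frac{1}{2 G} = 1$)
$130 O{\left(Z{\left(\left(-2\right) 5 \right)},12 \right)} + 67 = 130 \left(-11\right) + 67 = -1430 + 67 = -1363$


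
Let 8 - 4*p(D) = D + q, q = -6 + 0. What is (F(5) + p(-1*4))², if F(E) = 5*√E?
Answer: 581/4 + 45*√5 ≈ 245.87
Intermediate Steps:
q = -6
p(D) = 7/2 - D/4 (p(D) = 2 - (D - 6)/4 = 2 - (-6 + D)/4 = 2 + (3/2 - D/4) = 7/2 - D/4)
(F(5) + p(-1*4))² = (5*√5 + (7/2 - (-1)*4/4))² = (5*√5 + (7/2 - ¼*(-4)))² = (5*√5 + (7/2 + 1))² = (5*√5 + 9/2)² = (9/2 + 5*√5)²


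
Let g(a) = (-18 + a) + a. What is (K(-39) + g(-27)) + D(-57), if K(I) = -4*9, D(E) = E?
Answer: -165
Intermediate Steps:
g(a) = -18 + 2*a
K(I) = -36
(K(-39) + g(-27)) + D(-57) = (-36 + (-18 + 2*(-27))) - 57 = (-36 + (-18 - 54)) - 57 = (-36 - 72) - 57 = -108 - 57 = -165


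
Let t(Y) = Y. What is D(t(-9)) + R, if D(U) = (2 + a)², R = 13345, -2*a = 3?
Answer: 53381/4 ≈ 13345.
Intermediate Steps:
a = -3/2 (a = -½*3 = -3/2 ≈ -1.5000)
D(U) = ¼ (D(U) = (2 - 3/2)² = (½)² = ¼)
D(t(-9)) + R = ¼ + 13345 = 53381/4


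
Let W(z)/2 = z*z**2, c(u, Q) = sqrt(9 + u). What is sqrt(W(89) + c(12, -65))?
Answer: sqrt(1409938 + sqrt(21)) ≈ 1187.4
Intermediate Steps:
W(z) = 2*z**3 (W(z) = 2*(z*z**2) = 2*z**3)
sqrt(W(89) + c(12, -65)) = sqrt(2*89**3 + sqrt(9 + 12)) = sqrt(2*704969 + sqrt(21)) = sqrt(1409938 + sqrt(21))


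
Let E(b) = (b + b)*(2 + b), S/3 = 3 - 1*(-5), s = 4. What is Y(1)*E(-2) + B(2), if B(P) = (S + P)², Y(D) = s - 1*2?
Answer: 676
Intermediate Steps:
Y(D) = 2 (Y(D) = 4 - 1*2 = 4 - 2 = 2)
S = 24 (S = 3*(3 - 1*(-5)) = 3*(3 + 5) = 3*8 = 24)
E(b) = 2*b*(2 + b) (E(b) = (2*b)*(2 + b) = 2*b*(2 + b))
B(P) = (24 + P)²
Y(1)*E(-2) + B(2) = 2*(2*(-2)*(2 - 2)) + (24 + 2)² = 2*(2*(-2)*0) + 26² = 2*0 + 676 = 0 + 676 = 676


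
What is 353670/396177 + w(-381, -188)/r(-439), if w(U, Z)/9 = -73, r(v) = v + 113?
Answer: 125194903/43051234 ≈ 2.9080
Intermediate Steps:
r(v) = 113 + v
w(U, Z) = -657 (w(U, Z) = 9*(-73) = -657)
353670/396177 + w(-381, -188)/r(-439) = 353670/396177 - 657/(113 - 439) = 353670*(1/396177) - 657/(-326) = 117890/132059 - 657*(-1/326) = 117890/132059 + 657/326 = 125194903/43051234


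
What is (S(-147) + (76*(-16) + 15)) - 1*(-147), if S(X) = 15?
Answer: -1039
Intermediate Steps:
(S(-147) + (76*(-16) + 15)) - 1*(-147) = (15 + (76*(-16) + 15)) - 1*(-147) = (15 + (-1216 + 15)) + 147 = (15 - 1201) + 147 = -1186 + 147 = -1039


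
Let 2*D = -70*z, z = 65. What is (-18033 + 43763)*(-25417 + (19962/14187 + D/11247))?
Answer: -34781595326081840/53187063 ≈ -6.5395e+8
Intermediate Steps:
D = -2275 (D = (-70*65)/2 = (½)*(-4550) = -2275)
(-18033 + 43763)*(-25417 + (19962/14187 + D/11247)) = (-18033 + 43763)*(-25417 + (19962/14187 - 2275/11247)) = 25730*(-25417 + (19962*(1/14187) - 2275*1/11247)) = 25730*(-25417 + (6654/4729 - 2275/11247)) = 25730*(-25417 + 64079063/53187063) = 25730*(-1351791501208/53187063) = -34781595326081840/53187063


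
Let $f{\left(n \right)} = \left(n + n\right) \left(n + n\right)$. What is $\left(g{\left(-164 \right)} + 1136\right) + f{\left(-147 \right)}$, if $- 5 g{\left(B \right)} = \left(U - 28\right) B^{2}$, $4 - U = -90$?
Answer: $- \frac{1337276}{5} \approx -2.6746 \cdot 10^{5}$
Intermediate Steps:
$U = 94$ ($U = 4 - -90 = 4 + 90 = 94$)
$f{\left(n \right)} = 4 n^{2}$ ($f{\left(n \right)} = 2 n 2 n = 4 n^{2}$)
$g{\left(B \right)} = - \frac{66 B^{2}}{5}$ ($g{\left(B \right)} = - \frac{\left(94 - 28\right) B^{2}}{5} = - \frac{66 B^{2}}{5}$)
$\left(g{\left(-164 \right)} + 1136\right) + f{\left(-147 \right)} = \left(- \frac{66 \left(-164\right)^{2}}{5} + 1136\right) + 4 \left(-147\right)^{2} = \left(\left(- \frac{66}{5}\right) 26896 + 1136\right) + 4 \cdot 21609 = \left(- \frac{1775136}{5} + 1136\right) + 86436 = - \frac{1769456}{5} + 86436 = - \frac{1337276}{5}$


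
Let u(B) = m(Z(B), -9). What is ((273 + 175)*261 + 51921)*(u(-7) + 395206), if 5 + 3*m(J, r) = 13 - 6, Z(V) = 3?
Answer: 66730250460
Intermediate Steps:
m(J, r) = ⅔ (m(J, r) = -5/3 + (13 - 6)/3 = -5/3 + (⅓)*7 = -5/3 + 7/3 = ⅔)
u(B) = ⅔
((273 + 175)*261 + 51921)*(u(-7) + 395206) = ((273 + 175)*261 + 51921)*(⅔ + 395206) = (448*261 + 51921)*(1185620/3) = (116928 + 51921)*(1185620/3) = 168849*(1185620/3) = 66730250460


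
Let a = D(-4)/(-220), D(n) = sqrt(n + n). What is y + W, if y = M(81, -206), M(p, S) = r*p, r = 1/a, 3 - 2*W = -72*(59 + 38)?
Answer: 6987/2 + 4455*I*sqrt(2) ≈ 3493.5 + 6300.3*I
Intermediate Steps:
D(n) = sqrt(2)*sqrt(n) (D(n) = sqrt(2*n) = sqrt(2)*sqrt(n))
a = -I*sqrt(2)/110 (a = (sqrt(2)*sqrt(-4))/(-220) = (sqrt(2)*(2*I))*(-1/220) = (2*I*sqrt(2))*(-1/220) = -I*sqrt(2)/110 ≈ -0.012856*I)
W = 6987/2 (W = 3/2 - (-36)*(59 + 38) = 3/2 - (-36)*97 = 3/2 - 1/2*(-6984) = 3/2 + 3492 = 6987/2 ≈ 3493.5)
r = 55*I*sqrt(2) (r = 1/(-I*sqrt(2)/110) = 55*I*sqrt(2) ≈ 77.782*I)
M(p, S) = 55*I*p*sqrt(2) (M(p, S) = (55*I*sqrt(2))*p = 55*I*p*sqrt(2))
y = 4455*I*sqrt(2) (y = 55*I*81*sqrt(2) = 4455*I*sqrt(2) ≈ 6300.3*I)
y + W = 4455*I*sqrt(2) + 6987/2 = 6987/2 + 4455*I*sqrt(2)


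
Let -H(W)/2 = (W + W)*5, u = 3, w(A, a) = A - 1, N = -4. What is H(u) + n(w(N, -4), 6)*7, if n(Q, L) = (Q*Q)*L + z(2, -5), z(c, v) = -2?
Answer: 976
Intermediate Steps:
w(A, a) = -1 + A
n(Q, L) = -2 + L*Q² (n(Q, L) = (Q*Q)*L - 2 = Q²*L - 2 = L*Q² - 2 = -2 + L*Q²)
H(W) = -20*W (H(W) = -2*(W + W)*5 = -2*2*W*5 = -20*W)
H(u) + n(w(N, -4), 6)*7 = -20*3 + (-2 + 6*(-1 - 4)²)*7 = -60 + (-2 + 6*(-5)²)*7 = -60 + (-2 + 6*25)*7 = -60 + (-2 + 150)*7 = -60 + 148*7 = -60 + 1036 = 976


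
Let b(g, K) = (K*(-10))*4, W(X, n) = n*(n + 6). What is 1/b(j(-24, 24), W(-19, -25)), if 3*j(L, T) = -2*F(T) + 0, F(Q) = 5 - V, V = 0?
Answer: -1/19000 ≈ -5.2632e-5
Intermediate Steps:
F(Q) = 5 (F(Q) = 5 - 1*0 = 5 + 0 = 5)
W(X, n) = n*(6 + n)
j(L, T) = -10/3 (j(L, T) = (-2*5 + 0)/3 = (-10 + 0)/3 = (1/3)*(-10) = -10/3)
b(g, K) = -40*K (b(g, K) = -10*K*4 = -40*K)
1/b(j(-24, 24), W(-19, -25)) = 1/(-(-1000)*(6 - 25)) = 1/(-(-1000)*(-19)) = 1/(-40*475) = 1/(-19000) = -1/19000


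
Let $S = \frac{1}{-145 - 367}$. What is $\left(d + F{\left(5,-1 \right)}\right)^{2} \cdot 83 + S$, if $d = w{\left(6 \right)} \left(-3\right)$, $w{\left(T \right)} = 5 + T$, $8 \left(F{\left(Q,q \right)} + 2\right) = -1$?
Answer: $\frac{52430103}{512} \approx 1.024 \cdot 10^{5}$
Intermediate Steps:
$F{\left(Q,q \right)} = - \frac{17}{8}$ ($F{\left(Q,q \right)} = -2 + \frac{1}{8} \left(-1\right) = -2 - \frac{1}{8} = - \frac{17}{8}$)
$d = -33$ ($d = \left(5 + 6\right) \left(-3\right) = 11 \left(-3\right) = -33$)
$S = - \frac{1}{512}$ ($S = \frac{1}{-512} = - \frac{1}{512} \approx -0.0019531$)
$\left(d + F{\left(5,-1 \right)}\right)^{2} \cdot 83 + S = \left(-33 - \frac{17}{8}\right)^{2} \cdot 83 - \frac{1}{512} = \left(- \frac{281}{8}\right)^{2} \cdot 83 - \frac{1}{512} = \frac{78961}{64} \cdot 83 - \frac{1}{512} = \frac{6553763}{64} - \frac{1}{512} = \frac{52430103}{512}$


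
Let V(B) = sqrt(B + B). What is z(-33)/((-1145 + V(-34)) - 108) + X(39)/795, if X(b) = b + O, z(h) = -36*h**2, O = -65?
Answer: 1444876094/46230045 + 2904*I*sqrt(17)/58151 ≈ 31.254 + 0.2059*I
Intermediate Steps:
X(b) = -65 + b (X(b) = b - 65 = -65 + b)
V(B) = sqrt(2)*sqrt(B) (V(B) = sqrt(2*B) = sqrt(2)*sqrt(B))
z(-33)/((-1145 + V(-34)) - 108) + X(39)/795 = (-36*(-33)**2)/((-1145 + sqrt(2)*sqrt(-34)) - 108) + (-65 + 39)/795 = (-36*1089)/((-1145 + sqrt(2)*(I*sqrt(34))) - 108) - 26*1/795 = -39204/((-1145 + 2*I*sqrt(17)) - 108) - 26/795 = -39204/(-1253 + 2*I*sqrt(17)) - 26/795 = -26/795 - 39204/(-1253 + 2*I*sqrt(17))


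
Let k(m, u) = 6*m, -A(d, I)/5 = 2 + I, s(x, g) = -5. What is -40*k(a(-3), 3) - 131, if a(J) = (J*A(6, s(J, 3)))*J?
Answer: -32531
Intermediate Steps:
A(d, I) = -10 - 5*I (A(d, I) = -5*(2 + I) = -10 - 5*I)
a(J) = 15*J² (a(J) = (J*(-10 - 5*(-5)))*J = (J*(-10 + 25))*J = (J*15)*J = (15*J)*J = 15*J²)
-40*k(a(-3), 3) - 131 = -240*15*(-3)² - 131 = -240*15*9 - 131 = -240*135 - 131 = -40*810 - 131 = -32400 - 131 = -32531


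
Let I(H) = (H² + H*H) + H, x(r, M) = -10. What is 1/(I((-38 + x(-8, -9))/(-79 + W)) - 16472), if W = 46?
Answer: -121/1992424 ≈ -6.0730e-5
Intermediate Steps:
I(H) = H + 2*H² (I(H) = (H² + H²) + H = 2*H² + H = H + 2*H²)
1/(I((-38 + x(-8, -9))/(-79 + W)) - 16472) = 1/(((-38 - 10)/(-79 + 46))*(1 + 2*((-38 - 10)/(-79 + 46))) - 16472) = 1/((-48/(-33))*(1 + 2*(-48/(-33))) - 16472) = 1/((-48*(-1/33))*(1 + 2*(-48*(-1/33))) - 16472) = 1/(16*(1 + 2*(16/11))/11 - 16472) = 1/(16*(1 + 32/11)/11 - 16472) = 1/((16/11)*(43/11) - 16472) = 1/(688/121 - 16472) = 1/(-1992424/121) = -121/1992424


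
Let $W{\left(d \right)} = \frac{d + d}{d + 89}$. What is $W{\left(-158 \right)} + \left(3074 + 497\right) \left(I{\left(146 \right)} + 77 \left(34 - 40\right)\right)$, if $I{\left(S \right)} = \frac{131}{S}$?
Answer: $- \frac{16587780943}{10074} \approx -1.6466 \cdot 10^{6}$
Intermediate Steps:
$W{\left(d \right)} = \frac{2 d}{89 + d}$
$W{\left(-158 \right)} + \left(3074 + 497\right) \left(I{\left(146 \right)} + 77 \left(34 - 40\right)\right) = 2 \left(-158\right) \frac{1}{89 - 158} + \left(3074 + 497\right) \left(\frac{131}{146} + 77 \left(34 - 40\right)\right) = 2 \left(-158\right) \frac{1}{-69} + 3571 \left(131 \cdot \frac{1}{146} + 77 \left(-6\right)\right) = 2 \left(-158\right) \left(- \frac{1}{69}\right) + 3571 \left(\frac{131}{146} - 462\right) = \frac{316}{69} + 3571 \left(- \frac{67321}{146}\right) = \frac{316}{69} - \frac{240403291}{146} = - \frac{16587780943}{10074}$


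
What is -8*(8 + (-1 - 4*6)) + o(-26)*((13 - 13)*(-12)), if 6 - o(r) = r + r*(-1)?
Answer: 136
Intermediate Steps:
o(r) = 6 (o(r) = 6 - (r + r*(-1)) = 6 - (r - r) = 6 - 1*0 = 6 + 0 = 6)
-8*(8 + (-1 - 4*6)) + o(-26)*((13 - 13)*(-12)) = -8*(8 + (-1 - 4*6)) + 6*((13 - 13)*(-12)) = -8*(8 + (-1 - 24)) + 6*(0*(-12)) = -8*(8 - 25) + 6*0 = -8*(-17) + 0 = 136 + 0 = 136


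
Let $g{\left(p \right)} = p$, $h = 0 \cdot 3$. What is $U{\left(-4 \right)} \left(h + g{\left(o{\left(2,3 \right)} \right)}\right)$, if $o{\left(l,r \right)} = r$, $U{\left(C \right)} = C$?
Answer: $-12$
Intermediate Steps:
$h = 0$
$U{\left(-4 \right)} \left(h + g{\left(o{\left(2,3 \right)} \right)}\right) = - 4 \left(0 + 3\right) = \left(-4\right) 3 = -12$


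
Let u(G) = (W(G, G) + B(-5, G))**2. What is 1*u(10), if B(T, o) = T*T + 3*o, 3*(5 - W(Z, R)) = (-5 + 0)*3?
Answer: 4225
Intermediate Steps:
W(Z, R) = 10 (W(Z, R) = 5 - (-5 + 0)*3/3 = 5 - (-5)*3/3 = 5 - 1/3*(-15) = 5 + 5 = 10)
B(T, o) = T**2 + 3*o
u(G) = (35 + 3*G)**2 (u(G) = (10 + ((-5)**2 + 3*G))**2 = (10 + (25 + 3*G))**2 = (35 + 3*G)**2)
1*u(10) = 1*(35 + 3*10)**2 = 1*(35 + 30)**2 = 1*65**2 = 1*4225 = 4225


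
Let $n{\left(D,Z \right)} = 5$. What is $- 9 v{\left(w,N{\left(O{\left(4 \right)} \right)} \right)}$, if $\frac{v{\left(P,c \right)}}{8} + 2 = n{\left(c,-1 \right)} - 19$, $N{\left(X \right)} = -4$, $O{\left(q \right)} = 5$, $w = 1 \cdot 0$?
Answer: $1152$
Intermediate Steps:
$w = 0$
$v{\left(P,c \right)} = -128$ ($v{\left(P,c \right)} = -16 + 8 \left(5 - 19\right) = -16 + 8 \left(-14\right) = -16 - 112 = -128$)
$- 9 v{\left(w,N{\left(O{\left(4 \right)} \right)} \right)} = \left(-9\right) \left(-128\right) = 1152$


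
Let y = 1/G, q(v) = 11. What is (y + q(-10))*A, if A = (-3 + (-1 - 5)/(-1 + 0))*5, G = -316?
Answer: 52125/316 ≈ 164.95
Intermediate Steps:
y = -1/316 (y = 1/(-316) = -1/316 ≈ -0.0031646)
A = 15 (A = (-3 - 6/(-1))*5 = (-3 - 6*(-1))*5 = (-3 + 6)*5 = 3*5 = 15)
(y + q(-10))*A = (-1/316 + 11)*15 = (3475/316)*15 = 52125/316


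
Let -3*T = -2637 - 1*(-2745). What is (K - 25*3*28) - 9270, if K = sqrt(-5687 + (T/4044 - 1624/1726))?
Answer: -11370 + 3*I*sqrt(53455776066670)/290831 ≈ -11370.0 + 75.418*I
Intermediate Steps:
T = -36 (T = -(-2637 - 1*(-2745))/3 = -(-2637 + 2745)/3 = -1/3*108 = -36)
K = 3*I*sqrt(53455776066670)/290831 (K = sqrt(-5687 + (-36/4044 - 1624/1726)) = sqrt(-5687 + (-36*1/4044 - 1624*1/1726)) = sqrt(-5687 + (-3/337 - 812/863)) = sqrt(-5687 - 276233/290831) = sqrt(-1654232130/290831) = 3*I*sqrt(53455776066670)/290831 ≈ 75.418*I)
(K - 25*3*28) - 9270 = (3*I*sqrt(53455776066670)/290831 - 25*3*28) - 9270 = (3*I*sqrt(53455776066670)/290831 - 75*28) - 9270 = (3*I*sqrt(53455776066670)/290831 - 2100) - 9270 = (-2100 + 3*I*sqrt(53455776066670)/290831) - 9270 = -11370 + 3*I*sqrt(53455776066670)/290831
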